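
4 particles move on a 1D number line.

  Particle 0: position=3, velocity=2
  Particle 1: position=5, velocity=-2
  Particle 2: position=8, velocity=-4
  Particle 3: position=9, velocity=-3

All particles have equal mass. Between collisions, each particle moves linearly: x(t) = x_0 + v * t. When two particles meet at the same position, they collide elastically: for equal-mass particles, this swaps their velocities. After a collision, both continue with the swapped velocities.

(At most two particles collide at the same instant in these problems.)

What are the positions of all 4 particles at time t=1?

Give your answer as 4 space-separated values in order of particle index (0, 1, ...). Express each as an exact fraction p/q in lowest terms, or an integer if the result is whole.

Answer: 3 4 5 6

Derivation:
Collision at t=1/2: particles 0 and 1 swap velocities; positions: p0=4 p1=4 p2=6 p3=15/2; velocities now: v0=-2 v1=2 v2=-4 v3=-3
Collision at t=5/6: particles 1 and 2 swap velocities; positions: p0=10/3 p1=14/3 p2=14/3 p3=13/2; velocities now: v0=-2 v1=-4 v2=2 v3=-3
Advance to t=1 (no further collisions before then); velocities: v0=-2 v1=-4 v2=2 v3=-3; positions = 3 4 5 6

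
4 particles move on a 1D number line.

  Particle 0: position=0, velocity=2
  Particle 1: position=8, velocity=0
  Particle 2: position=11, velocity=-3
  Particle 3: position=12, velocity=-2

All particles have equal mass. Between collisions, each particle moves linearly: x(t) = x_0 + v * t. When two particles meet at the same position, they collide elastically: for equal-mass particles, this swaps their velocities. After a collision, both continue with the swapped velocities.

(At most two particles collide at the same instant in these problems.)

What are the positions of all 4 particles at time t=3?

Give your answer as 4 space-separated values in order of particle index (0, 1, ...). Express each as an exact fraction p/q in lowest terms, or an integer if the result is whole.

Answer: 2 6 6 8

Derivation:
Collision at t=1: particles 1 and 2 swap velocities; positions: p0=2 p1=8 p2=8 p3=10; velocities now: v0=2 v1=-3 v2=0 v3=-2
Collision at t=2: particles 2 and 3 swap velocities; positions: p0=4 p1=5 p2=8 p3=8; velocities now: v0=2 v1=-3 v2=-2 v3=0
Collision at t=11/5: particles 0 and 1 swap velocities; positions: p0=22/5 p1=22/5 p2=38/5 p3=8; velocities now: v0=-3 v1=2 v2=-2 v3=0
Collision at t=3: particles 1 and 2 swap velocities; positions: p0=2 p1=6 p2=6 p3=8; velocities now: v0=-3 v1=-2 v2=2 v3=0
Advance to t=3 (no further collisions before then); velocities: v0=-3 v1=-2 v2=2 v3=0; positions = 2 6 6 8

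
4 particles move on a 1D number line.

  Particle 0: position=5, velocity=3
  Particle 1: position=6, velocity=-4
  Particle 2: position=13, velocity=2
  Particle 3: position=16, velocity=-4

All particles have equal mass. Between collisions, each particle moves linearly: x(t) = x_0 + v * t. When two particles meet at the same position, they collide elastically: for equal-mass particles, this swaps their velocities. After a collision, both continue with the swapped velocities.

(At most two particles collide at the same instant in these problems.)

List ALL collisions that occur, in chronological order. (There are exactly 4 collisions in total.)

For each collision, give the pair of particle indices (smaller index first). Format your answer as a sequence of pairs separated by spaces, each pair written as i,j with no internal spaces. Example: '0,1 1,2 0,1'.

Answer: 0,1 2,3 1,2 2,3

Derivation:
Collision at t=1/7: particles 0 and 1 swap velocities; positions: p0=38/7 p1=38/7 p2=93/7 p3=108/7; velocities now: v0=-4 v1=3 v2=2 v3=-4
Collision at t=1/2: particles 2 and 3 swap velocities; positions: p0=4 p1=13/2 p2=14 p3=14; velocities now: v0=-4 v1=3 v2=-4 v3=2
Collision at t=11/7: particles 1 and 2 swap velocities; positions: p0=-2/7 p1=68/7 p2=68/7 p3=113/7; velocities now: v0=-4 v1=-4 v2=3 v3=2
Collision at t=8: particles 2 and 3 swap velocities; positions: p0=-26 p1=-16 p2=29 p3=29; velocities now: v0=-4 v1=-4 v2=2 v3=3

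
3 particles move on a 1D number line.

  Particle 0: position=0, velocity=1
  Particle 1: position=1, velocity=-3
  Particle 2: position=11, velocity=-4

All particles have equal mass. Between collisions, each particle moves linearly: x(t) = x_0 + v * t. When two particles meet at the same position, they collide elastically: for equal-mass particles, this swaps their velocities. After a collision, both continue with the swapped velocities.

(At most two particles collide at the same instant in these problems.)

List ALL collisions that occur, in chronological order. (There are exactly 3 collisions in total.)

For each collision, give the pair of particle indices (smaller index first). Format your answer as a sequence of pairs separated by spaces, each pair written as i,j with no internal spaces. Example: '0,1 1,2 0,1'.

Collision at t=1/4: particles 0 and 1 swap velocities; positions: p0=1/4 p1=1/4 p2=10; velocities now: v0=-3 v1=1 v2=-4
Collision at t=11/5: particles 1 and 2 swap velocities; positions: p0=-28/5 p1=11/5 p2=11/5; velocities now: v0=-3 v1=-4 v2=1
Collision at t=10: particles 0 and 1 swap velocities; positions: p0=-29 p1=-29 p2=10; velocities now: v0=-4 v1=-3 v2=1

Answer: 0,1 1,2 0,1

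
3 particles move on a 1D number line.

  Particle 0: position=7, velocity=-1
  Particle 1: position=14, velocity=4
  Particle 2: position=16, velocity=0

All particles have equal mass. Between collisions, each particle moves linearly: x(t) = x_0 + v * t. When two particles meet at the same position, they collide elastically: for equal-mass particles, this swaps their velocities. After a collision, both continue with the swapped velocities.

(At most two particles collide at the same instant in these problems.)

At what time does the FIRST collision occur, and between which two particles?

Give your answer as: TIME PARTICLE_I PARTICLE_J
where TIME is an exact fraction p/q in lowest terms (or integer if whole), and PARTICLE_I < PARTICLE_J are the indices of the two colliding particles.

Pair (0,1): pos 7,14 vel -1,4 -> not approaching (rel speed -5 <= 0)
Pair (1,2): pos 14,16 vel 4,0 -> gap=2, closing at 4/unit, collide at t=1/2
Earliest collision: t=1/2 between 1 and 2

Answer: 1/2 1 2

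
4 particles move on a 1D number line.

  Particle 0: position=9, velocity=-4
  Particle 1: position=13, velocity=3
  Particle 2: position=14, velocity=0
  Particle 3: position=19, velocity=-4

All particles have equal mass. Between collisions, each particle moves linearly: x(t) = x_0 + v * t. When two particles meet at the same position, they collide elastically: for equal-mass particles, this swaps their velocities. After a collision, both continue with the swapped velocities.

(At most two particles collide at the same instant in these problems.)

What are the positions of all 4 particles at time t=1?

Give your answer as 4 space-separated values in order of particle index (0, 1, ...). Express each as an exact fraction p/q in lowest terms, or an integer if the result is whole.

Answer: 5 14 15 16

Derivation:
Collision at t=1/3: particles 1 and 2 swap velocities; positions: p0=23/3 p1=14 p2=14 p3=53/3; velocities now: v0=-4 v1=0 v2=3 v3=-4
Collision at t=6/7: particles 2 and 3 swap velocities; positions: p0=39/7 p1=14 p2=109/7 p3=109/7; velocities now: v0=-4 v1=0 v2=-4 v3=3
Advance to t=1 (no further collisions before then); velocities: v0=-4 v1=0 v2=-4 v3=3; positions = 5 14 15 16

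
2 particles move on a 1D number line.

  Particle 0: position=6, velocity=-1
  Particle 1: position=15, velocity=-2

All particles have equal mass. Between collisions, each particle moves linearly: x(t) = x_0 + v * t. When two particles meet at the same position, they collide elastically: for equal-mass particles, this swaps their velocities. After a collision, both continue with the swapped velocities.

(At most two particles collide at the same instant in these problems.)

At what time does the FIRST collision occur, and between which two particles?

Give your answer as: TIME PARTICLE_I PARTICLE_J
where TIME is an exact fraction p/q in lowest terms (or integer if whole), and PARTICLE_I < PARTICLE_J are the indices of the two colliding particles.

Answer: 9 0 1

Derivation:
Pair (0,1): pos 6,15 vel -1,-2 -> gap=9, closing at 1/unit, collide at t=9
Earliest collision: t=9 between 0 and 1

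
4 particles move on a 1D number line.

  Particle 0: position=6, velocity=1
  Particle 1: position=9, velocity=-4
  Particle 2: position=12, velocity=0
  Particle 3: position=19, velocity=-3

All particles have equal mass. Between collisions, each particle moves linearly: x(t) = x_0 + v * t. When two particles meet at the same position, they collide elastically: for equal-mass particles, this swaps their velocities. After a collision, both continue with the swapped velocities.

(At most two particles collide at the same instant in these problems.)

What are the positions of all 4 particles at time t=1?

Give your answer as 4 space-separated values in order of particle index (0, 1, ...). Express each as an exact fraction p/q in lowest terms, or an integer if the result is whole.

Answer: 5 7 12 16

Derivation:
Collision at t=3/5: particles 0 and 1 swap velocities; positions: p0=33/5 p1=33/5 p2=12 p3=86/5; velocities now: v0=-4 v1=1 v2=0 v3=-3
Advance to t=1 (no further collisions before then); velocities: v0=-4 v1=1 v2=0 v3=-3; positions = 5 7 12 16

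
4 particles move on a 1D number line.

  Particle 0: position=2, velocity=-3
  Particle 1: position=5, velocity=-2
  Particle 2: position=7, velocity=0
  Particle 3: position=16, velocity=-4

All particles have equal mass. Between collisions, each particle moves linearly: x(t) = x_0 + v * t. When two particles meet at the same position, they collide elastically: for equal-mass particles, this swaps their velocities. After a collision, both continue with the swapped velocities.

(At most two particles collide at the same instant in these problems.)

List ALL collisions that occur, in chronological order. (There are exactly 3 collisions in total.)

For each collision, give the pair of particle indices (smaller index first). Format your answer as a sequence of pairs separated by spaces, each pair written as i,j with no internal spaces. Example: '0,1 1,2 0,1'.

Answer: 2,3 1,2 0,1

Derivation:
Collision at t=9/4: particles 2 and 3 swap velocities; positions: p0=-19/4 p1=1/2 p2=7 p3=7; velocities now: v0=-3 v1=-2 v2=-4 v3=0
Collision at t=11/2: particles 1 and 2 swap velocities; positions: p0=-29/2 p1=-6 p2=-6 p3=7; velocities now: v0=-3 v1=-4 v2=-2 v3=0
Collision at t=14: particles 0 and 1 swap velocities; positions: p0=-40 p1=-40 p2=-23 p3=7; velocities now: v0=-4 v1=-3 v2=-2 v3=0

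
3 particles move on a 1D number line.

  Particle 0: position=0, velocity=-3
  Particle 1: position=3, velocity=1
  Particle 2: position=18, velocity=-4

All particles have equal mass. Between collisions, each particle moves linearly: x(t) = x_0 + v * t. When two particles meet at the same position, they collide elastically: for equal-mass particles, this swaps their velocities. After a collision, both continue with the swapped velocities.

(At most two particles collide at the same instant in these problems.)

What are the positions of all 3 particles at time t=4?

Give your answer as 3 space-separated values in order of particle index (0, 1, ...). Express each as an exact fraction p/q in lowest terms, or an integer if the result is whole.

Collision at t=3: particles 1 and 2 swap velocities; positions: p0=-9 p1=6 p2=6; velocities now: v0=-3 v1=-4 v2=1
Advance to t=4 (no further collisions before then); velocities: v0=-3 v1=-4 v2=1; positions = -12 2 7

Answer: -12 2 7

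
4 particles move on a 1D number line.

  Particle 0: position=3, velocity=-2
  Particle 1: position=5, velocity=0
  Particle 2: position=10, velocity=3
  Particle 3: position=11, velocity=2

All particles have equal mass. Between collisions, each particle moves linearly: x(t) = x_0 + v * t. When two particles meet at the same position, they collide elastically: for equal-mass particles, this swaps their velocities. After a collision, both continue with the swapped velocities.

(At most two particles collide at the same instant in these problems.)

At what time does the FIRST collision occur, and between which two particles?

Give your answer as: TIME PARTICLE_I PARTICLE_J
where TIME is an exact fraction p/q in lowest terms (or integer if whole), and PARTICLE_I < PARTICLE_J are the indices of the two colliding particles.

Pair (0,1): pos 3,5 vel -2,0 -> not approaching (rel speed -2 <= 0)
Pair (1,2): pos 5,10 vel 0,3 -> not approaching (rel speed -3 <= 0)
Pair (2,3): pos 10,11 vel 3,2 -> gap=1, closing at 1/unit, collide at t=1
Earliest collision: t=1 between 2 and 3

Answer: 1 2 3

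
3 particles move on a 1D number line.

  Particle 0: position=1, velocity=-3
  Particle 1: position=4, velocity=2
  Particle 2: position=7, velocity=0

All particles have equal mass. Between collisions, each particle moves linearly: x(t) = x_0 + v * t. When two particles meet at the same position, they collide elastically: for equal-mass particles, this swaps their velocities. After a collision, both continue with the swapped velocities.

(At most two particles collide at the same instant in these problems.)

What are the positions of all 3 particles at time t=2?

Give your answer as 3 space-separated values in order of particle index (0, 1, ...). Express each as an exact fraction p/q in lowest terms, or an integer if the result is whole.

Collision at t=3/2: particles 1 and 2 swap velocities; positions: p0=-7/2 p1=7 p2=7; velocities now: v0=-3 v1=0 v2=2
Advance to t=2 (no further collisions before then); velocities: v0=-3 v1=0 v2=2; positions = -5 7 8

Answer: -5 7 8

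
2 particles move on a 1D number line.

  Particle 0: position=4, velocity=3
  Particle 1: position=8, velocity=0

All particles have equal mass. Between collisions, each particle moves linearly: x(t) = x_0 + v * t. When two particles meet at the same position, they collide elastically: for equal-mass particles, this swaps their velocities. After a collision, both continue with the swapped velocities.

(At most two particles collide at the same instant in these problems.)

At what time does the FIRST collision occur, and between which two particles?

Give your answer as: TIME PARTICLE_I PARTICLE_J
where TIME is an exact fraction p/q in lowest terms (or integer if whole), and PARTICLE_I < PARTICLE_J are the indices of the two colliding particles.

Pair (0,1): pos 4,8 vel 3,0 -> gap=4, closing at 3/unit, collide at t=4/3
Earliest collision: t=4/3 between 0 and 1

Answer: 4/3 0 1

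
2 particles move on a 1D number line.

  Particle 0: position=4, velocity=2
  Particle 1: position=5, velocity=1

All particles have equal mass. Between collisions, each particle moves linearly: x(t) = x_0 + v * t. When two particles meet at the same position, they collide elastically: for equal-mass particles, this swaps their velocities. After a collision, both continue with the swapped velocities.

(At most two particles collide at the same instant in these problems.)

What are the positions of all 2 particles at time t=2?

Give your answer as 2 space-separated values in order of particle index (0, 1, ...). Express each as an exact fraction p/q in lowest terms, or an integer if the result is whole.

Collision at t=1: particles 0 and 1 swap velocities; positions: p0=6 p1=6; velocities now: v0=1 v1=2
Advance to t=2 (no further collisions before then); velocities: v0=1 v1=2; positions = 7 8

Answer: 7 8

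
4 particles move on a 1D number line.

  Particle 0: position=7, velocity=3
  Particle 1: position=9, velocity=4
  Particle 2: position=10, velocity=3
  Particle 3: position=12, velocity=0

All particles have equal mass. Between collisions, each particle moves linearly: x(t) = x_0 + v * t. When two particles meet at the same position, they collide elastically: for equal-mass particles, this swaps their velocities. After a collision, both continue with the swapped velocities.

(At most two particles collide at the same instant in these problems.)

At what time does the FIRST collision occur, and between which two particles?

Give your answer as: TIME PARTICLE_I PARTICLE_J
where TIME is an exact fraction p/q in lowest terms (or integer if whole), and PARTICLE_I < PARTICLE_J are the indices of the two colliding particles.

Answer: 2/3 2 3

Derivation:
Pair (0,1): pos 7,9 vel 3,4 -> not approaching (rel speed -1 <= 0)
Pair (1,2): pos 9,10 vel 4,3 -> gap=1, closing at 1/unit, collide at t=1
Pair (2,3): pos 10,12 vel 3,0 -> gap=2, closing at 3/unit, collide at t=2/3
Earliest collision: t=2/3 between 2 and 3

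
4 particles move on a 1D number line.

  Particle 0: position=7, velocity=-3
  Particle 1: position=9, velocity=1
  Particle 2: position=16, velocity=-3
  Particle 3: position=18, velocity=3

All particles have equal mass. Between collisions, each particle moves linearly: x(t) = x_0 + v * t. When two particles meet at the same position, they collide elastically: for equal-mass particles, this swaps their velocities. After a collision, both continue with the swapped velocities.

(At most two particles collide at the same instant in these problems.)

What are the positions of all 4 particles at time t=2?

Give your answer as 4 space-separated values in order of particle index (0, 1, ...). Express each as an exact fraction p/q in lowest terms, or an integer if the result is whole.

Answer: 1 10 11 24

Derivation:
Collision at t=7/4: particles 1 and 2 swap velocities; positions: p0=7/4 p1=43/4 p2=43/4 p3=93/4; velocities now: v0=-3 v1=-3 v2=1 v3=3
Advance to t=2 (no further collisions before then); velocities: v0=-3 v1=-3 v2=1 v3=3; positions = 1 10 11 24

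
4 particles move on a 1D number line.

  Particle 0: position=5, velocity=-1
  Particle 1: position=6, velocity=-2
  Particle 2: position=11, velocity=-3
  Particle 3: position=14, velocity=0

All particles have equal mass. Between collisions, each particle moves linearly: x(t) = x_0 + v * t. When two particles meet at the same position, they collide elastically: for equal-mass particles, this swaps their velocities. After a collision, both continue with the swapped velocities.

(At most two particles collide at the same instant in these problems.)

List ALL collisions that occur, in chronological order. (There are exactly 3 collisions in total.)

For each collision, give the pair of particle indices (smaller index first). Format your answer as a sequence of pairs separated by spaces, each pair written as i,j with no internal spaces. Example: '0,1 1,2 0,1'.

Collision at t=1: particles 0 and 1 swap velocities; positions: p0=4 p1=4 p2=8 p3=14; velocities now: v0=-2 v1=-1 v2=-3 v3=0
Collision at t=3: particles 1 and 2 swap velocities; positions: p0=0 p1=2 p2=2 p3=14; velocities now: v0=-2 v1=-3 v2=-1 v3=0
Collision at t=5: particles 0 and 1 swap velocities; positions: p0=-4 p1=-4 p2=0 p3=14; velocities now: v0=-3 v1=-2 v2=-1 v3=0

Answer: 0,1 1,2 0,1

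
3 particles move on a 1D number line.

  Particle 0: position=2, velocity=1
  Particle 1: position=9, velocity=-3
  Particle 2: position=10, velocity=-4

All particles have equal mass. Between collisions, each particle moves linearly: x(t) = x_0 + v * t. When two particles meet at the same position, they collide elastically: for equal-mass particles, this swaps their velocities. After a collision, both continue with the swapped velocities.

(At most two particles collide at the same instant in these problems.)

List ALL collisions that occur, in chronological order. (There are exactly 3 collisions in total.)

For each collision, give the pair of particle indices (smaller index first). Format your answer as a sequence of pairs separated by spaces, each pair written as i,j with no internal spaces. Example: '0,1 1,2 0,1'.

Answer: 1,2 0,1 1,2

Derivation:
Collision at t=1: particles 1 and 2 swap velocities; positions: p0=3 p1=6 p2=6; velocities now: v0=1 v1=-4 v2=-3
Collision at t=8/5: particles 0 and 1 swap velocities; positions: p0=18/5 p1=18/5 p2=21/5; velocities now: v0=-4 v1=1 v2=-3
Collision at t=7/4: particles 1 and 2 swap velocities; positions: p0=3 p1=15/4 p2=15/4; velocities now: v0=-4 v1=-3 v2=1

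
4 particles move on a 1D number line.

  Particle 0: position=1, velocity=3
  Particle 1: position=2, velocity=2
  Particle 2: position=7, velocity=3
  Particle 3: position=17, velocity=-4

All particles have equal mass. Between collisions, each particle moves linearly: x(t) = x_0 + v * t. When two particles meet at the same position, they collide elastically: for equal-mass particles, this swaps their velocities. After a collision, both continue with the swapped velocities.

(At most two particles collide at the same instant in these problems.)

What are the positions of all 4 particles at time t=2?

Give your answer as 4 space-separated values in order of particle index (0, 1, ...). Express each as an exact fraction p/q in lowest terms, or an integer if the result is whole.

Collision at t=1: particles 0 and 1 swap velocities; positions: p0=4 p1=4 p2=10 p3=13; velocities now: v0=2 v1=3 v2=3 v3=-4
Collision at t=10/7: particles 2 and 3 swap velocities; positions: p0=34/7 p1=37/7 p2=79/7 p3=79/7; velocities now: v0=2 v1=3 v2=-4 v3=3
Advance to t=2 (no further collisions before then); velocities: v0=2 v1=3 v2=-4 v3=3; positions = 6 7 9 13

Answer: 6 7 9 13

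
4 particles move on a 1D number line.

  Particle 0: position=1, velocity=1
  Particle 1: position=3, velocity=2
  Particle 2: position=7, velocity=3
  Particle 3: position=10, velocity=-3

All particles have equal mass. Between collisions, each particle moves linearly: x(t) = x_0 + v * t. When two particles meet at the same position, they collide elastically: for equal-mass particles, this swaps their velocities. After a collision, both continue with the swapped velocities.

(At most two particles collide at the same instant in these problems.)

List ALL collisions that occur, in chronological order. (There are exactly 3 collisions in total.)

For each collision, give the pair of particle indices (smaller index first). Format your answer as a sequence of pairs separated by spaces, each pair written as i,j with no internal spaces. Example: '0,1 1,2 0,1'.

Answer: 2,3 1,2 0,1

Derivation:
Collision at t=1/2: particles 2 and 3 swap velocities; positions: p0=3/2 p1=4 p2=17/2 p3=17/2; velocities now: v0=1 v1=2 v2=-3 v3=3
Collision at t=7/5: particles 1 and 2 swap velocities; positions: p0=12/5 p1=29/5 p2=29/5 p3=56/5; velocities now: v0=1 v1=-3 v2=2 v3=3
Collision at t=9/4: particles 0 and 1 swap velocities; positions: p0=13/4 p1=13/4 p2=15/2 p3=55/4; velocities now: v0=-3 v1=1 v2=2 v3=3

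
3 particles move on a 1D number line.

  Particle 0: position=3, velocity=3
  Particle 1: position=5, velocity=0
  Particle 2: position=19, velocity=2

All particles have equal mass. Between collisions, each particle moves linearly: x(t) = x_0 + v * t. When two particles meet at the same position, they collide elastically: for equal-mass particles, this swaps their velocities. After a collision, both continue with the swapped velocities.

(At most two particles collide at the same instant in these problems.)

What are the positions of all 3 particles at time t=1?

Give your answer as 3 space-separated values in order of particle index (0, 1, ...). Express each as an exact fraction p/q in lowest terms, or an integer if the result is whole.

Collision at t=2/3: particles 0 and 1 swap velocities; positions: p0=5 p1=5 p2=61/3; velocities now: v0=0 v1=3 v2=2
Advance to t=1 (no further collisions before then); velocities: v0=0 v1=3 v2=2; positions = 5 6 21

Answer: 5 6 21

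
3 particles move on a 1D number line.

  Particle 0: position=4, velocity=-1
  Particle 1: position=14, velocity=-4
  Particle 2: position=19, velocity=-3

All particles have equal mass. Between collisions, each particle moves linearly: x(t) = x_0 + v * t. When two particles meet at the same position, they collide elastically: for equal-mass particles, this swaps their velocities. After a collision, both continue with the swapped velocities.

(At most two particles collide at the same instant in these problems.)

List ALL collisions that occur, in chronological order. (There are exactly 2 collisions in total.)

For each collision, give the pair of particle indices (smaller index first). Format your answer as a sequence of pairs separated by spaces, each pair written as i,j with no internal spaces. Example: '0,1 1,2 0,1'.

Collision at t=10/3: particles 0 and 1 swap velocities; positions: p0=2/3 p1=2/3 p2=9; velocities now: v0=-4 v1=-1 v2=-3
Collision at t=15/2: particles 1 and 2 swap velocities; positions: p0=-16 p1=-7/2 p2=-7/2; velocities now: v0=-4 v1=-3 v2=-1

Answer: 0,1 1,2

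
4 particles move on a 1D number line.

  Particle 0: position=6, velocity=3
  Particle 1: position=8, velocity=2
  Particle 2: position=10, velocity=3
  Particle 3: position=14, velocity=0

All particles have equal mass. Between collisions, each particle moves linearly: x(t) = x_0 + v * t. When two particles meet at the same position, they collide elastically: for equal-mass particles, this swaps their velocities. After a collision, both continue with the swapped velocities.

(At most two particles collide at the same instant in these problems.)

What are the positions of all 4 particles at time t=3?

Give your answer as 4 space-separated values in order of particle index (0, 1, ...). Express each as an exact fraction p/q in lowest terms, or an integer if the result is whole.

Answer: 14 14 15 19

Derivation:
Collision at t=4/3: particles 2 and 3 swap velocities; positions: p0=10 p1=32/3 p2=14 p3=14; velocities now: v0=3 v1=2 v2=0 v3=3
Collision at t=2: particles 0 and 1 swap velocities; positions: p0=12 p1=12 p2=14 p3=16; velocities now: v0=2 v1=3 v2=0 v3=3
Collision at t=8/3: particles 1 and 2 swap velocities; positions: p0=40/3 p1=14 p2=14 p3=18; velocities now: v0=2 v1=0 v2=3 v3=3
Collision at t=3: particles 0 and 1 swap velocities; positions: p0=14 p1=14 p2=15 p3=19; velocities now: v0=0 v1=2 v2=3 v3=3
Advance to t=3 (no further collisions before then); velocities: v0=0 v1=2 v2=3 v3=3; positions = 14 14 15 19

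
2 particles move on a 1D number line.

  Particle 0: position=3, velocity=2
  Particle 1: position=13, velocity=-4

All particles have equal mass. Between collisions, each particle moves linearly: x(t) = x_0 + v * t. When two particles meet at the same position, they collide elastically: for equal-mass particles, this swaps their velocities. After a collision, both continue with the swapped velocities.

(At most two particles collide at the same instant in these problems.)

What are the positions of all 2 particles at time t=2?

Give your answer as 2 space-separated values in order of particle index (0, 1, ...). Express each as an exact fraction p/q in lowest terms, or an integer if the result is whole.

Collision at t=5/3: particles 0 and 1 swap velocities; positions: p0=19/3 p1=19/3; velocities now: v0=-4 v1=2
Advance to t=2 (no further collisions before then); velocities: v0=-4 v1=2; positions = 5 7

Answer: 5 7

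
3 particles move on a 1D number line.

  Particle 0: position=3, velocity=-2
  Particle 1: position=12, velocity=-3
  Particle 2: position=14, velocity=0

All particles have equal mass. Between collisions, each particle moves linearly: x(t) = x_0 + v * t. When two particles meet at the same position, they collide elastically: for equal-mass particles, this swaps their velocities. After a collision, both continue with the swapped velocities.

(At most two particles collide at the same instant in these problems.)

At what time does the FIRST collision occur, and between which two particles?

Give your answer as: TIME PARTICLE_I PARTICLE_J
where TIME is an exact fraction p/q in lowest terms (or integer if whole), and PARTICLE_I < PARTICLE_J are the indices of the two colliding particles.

Answer: 9 0 1

Derivation:
Pair (0,1): pos 3,12 vel -2,-3 -> gap=9, closing at 1/unit, collide at t=9
Pair (1,2): pos 12,14 vel -3,0 -> not approaching (rel speed -3 <= 0)
Earliest collision: t=9 between 0 and 1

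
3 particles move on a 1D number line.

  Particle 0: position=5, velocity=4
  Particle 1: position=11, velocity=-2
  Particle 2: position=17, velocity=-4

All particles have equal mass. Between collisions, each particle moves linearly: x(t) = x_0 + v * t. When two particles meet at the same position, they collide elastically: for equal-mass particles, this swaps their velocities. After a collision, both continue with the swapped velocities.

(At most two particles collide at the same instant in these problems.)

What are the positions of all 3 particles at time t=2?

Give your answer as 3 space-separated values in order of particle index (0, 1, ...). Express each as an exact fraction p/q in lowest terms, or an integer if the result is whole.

Collision at t=1: particles 0 and 1 swap velocities; positions: p0=9 p1=9 p2=13; velocities now: v0=-2 v1=4 v2=-4
Collision at t=3/2: particles 1 and 2 swap velocities; positions: p0=8 p1=11 p2=11; velocities now: v0=-2 v1=-4 v2=4
Advance to t=2 (no further collisions before then); velocities: v0=-2 v1=-4 v2=4; positions = 7 9 13

Answer: 7 9 13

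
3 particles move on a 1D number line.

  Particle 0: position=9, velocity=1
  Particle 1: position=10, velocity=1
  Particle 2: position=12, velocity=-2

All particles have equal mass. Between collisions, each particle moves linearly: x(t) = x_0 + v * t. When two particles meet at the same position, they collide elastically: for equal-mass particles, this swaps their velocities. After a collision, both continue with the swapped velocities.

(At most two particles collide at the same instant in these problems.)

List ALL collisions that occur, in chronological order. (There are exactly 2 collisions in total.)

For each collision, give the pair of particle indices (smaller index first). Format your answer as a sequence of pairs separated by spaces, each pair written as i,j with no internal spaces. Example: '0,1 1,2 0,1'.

Answer: 1,2 0,1

Derivation:
Collision at t=2/3: particles 1 and 2 swap velocities; positions: p0=29/3 p1=32/3 p2=32/3; velocities now: v0=1 v1=-2 v2=1
Collision at t=1: particles 0 and 1 swap velocities; positions: p0=10 p1=10 p2=11; velocities now: v0=-2 v1=1 v2=1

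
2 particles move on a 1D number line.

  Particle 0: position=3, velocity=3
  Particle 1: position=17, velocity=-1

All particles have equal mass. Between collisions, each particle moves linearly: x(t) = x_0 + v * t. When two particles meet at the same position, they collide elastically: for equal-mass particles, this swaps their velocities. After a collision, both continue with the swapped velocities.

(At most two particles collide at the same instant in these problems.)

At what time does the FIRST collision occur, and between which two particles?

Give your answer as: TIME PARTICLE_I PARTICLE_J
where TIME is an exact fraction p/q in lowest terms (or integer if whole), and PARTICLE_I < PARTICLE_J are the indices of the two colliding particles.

Pair (0,1): pos 3,17 vel 3,-1 -> gap=14, closing at 4/unit, collide at t=7/2
Earliest collision: t=7/2 between 0 and 1

Answer: 7/2 0 1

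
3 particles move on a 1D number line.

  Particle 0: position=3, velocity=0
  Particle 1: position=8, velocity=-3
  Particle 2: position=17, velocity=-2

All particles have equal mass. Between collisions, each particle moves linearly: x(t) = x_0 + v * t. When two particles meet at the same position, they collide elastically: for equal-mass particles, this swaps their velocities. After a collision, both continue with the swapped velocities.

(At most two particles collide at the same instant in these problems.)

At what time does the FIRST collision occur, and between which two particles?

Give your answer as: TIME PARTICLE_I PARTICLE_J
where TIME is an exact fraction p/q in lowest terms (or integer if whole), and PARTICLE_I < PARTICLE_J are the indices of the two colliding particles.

Pair (0,1): pos 3,8 vel 0,-3 -> gap=5, closing at 3/unit, collide at t=5/3
Pair (1,2): pos 8,17 vel -3,-2 -> not approaching (rel speed -1 <= 0)
Earliest collision: t=5/3 between 0 and 1

Answer: 5/3 0 1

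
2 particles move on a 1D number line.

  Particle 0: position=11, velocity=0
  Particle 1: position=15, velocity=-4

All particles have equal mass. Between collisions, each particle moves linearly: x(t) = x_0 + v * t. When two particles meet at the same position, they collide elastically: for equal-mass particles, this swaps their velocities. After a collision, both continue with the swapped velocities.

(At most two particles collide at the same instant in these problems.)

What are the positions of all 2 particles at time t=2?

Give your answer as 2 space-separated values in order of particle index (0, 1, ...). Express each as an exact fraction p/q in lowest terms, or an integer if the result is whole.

Collision at t=1: particles 0 and 1 swap velocities; positions: p0=11 p1=11; velocities now: v0=-4 v1=0
Advance to t=2 (no further collisions before then); velocities: v0=-4 v1=0; positions = 7 11

Answer: 7 11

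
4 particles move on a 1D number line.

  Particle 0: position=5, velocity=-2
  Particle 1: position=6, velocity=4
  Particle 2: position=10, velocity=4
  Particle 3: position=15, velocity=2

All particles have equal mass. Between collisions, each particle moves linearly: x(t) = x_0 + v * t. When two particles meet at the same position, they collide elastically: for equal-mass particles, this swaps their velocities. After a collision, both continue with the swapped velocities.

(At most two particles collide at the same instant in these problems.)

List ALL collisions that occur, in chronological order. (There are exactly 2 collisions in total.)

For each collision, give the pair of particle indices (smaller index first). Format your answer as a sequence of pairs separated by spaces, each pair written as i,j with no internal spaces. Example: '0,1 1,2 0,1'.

Collision at t=5/2: particles 2 and 3 swap velocities; positions: p0=0 p1=16 p2=20 p3=20; velocities now: v0=-2 v1=4 v2=2 v3=4
Collision at t=9/2: particles 1 and 2 swap velocities; positions: p0=-4 p1=24 p2=24 p3=28; velocities now: v0=-2 v1=2 v2=4 v3=4

Answer: 2,3 1,2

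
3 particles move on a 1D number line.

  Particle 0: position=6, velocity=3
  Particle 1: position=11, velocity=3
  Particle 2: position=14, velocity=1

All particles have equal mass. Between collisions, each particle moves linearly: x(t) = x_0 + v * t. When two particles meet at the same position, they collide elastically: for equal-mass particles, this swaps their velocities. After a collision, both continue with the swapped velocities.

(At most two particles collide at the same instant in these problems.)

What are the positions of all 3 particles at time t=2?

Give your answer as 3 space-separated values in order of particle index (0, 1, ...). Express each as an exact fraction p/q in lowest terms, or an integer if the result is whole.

Answer: 12 16 17

Derivation:
Collision at t=3/2: particles 1 and 2 swap velocities; positions: p0=21/2 p1=31/2 p2=31/2; velocities now: v0=3 v1=1 v2=3
Advance to t=2 (no further collisions before then); velocities: v0=3 v1=1 v2=3; positions = 12 16 17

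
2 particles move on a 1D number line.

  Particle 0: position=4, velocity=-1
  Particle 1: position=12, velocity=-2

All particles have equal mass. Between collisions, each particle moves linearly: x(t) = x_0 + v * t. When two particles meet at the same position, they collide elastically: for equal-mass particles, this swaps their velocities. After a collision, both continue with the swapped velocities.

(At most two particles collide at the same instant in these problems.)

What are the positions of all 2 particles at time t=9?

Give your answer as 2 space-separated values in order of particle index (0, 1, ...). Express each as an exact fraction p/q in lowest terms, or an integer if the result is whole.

Answer: -6 -5

Derivation:
Collision at t=8: particles 0 and 1 swap velocities; positions: p0=-4 p1=-4; velocities now: v0=-2 v1=-1
Advance to t=9 (no further collisions before then); velocities: v0=-2 v1=-1; positions = -6 -5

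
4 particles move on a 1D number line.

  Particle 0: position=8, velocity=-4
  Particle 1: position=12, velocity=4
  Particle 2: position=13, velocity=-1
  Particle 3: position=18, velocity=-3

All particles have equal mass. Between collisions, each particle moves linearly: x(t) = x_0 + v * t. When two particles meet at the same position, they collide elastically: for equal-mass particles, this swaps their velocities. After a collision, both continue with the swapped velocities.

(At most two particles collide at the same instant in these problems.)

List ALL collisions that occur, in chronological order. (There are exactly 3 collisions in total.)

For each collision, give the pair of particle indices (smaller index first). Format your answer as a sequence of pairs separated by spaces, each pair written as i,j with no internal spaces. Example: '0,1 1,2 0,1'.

Collision at t=1/5: particles 1 and 2 swap velocities; positions: p0=36/5 p1=64/5 p2=64/5 p3=87/5; velocities now: v0=-4 v1=-1 v2=4 v3=-3
Collision at t=6/7: particles 2 and 3 swap velocities; positions: p0=32/7 p1=85/7 p2=108/7 p3=108/7; velocities now: v0=-4 v1=-1 v2=-3 v3=4
Collision at t=5/2: particles 1 and 2 swap velocities; positions: p0=-2 p1=21/2 p2=21/2 p3=22; velocities now: v0=-4 v1=-3 v2=-1 v3=4

Answer: 1,2 2,3 1,2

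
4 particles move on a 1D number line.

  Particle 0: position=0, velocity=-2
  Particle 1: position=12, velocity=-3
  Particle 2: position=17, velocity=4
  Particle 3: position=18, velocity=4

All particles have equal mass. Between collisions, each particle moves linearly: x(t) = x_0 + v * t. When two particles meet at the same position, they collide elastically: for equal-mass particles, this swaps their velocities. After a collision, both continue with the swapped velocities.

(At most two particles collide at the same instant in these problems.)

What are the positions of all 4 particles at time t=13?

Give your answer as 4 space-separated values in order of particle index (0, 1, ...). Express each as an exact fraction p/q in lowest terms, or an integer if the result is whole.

Answer: -27 -26 69 70

Derivation:
Collision at t=12: particles 0 and 1 swap velocities; positions: p0=-24 p1=-24 p2=65 p3=66; velocities now: v0=-3 v1=-2 v2=4 v3=4
Advance to t=13 (no further collisions before then); velocities: v0=-3 v1=-2 v2=4 v3=4; positions = -27 -26 69 70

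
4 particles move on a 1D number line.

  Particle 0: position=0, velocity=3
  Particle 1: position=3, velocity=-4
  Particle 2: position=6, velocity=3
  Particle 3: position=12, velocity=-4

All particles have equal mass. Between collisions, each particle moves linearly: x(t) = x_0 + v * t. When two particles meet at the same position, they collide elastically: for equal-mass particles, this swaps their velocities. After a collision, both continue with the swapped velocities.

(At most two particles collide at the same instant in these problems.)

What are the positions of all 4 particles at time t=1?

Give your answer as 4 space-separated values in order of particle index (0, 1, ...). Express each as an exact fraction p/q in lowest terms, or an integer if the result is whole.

Collision at t=3/7: particles 0 and 1 swap velocities; positions: p0=9/7 p1=9/7 p2=51/7 p3=72/7; velocities now: v0=-4 v1=3 v2=3 v3=-4
Collision at t=6/7: particles 2 and 3 swap velocities; positions: p0=-3/7 p1=18/7 p2=60/7 p3=60/7; velocities now: v0=-4 v1=3 v2=-4 v3=3
Advance to t=1 (no further collisions before then); velocities: v0=-4 v1=3 v2=-4 v3=3; positions = -1 3 8 9

Answer: -1 3 8 9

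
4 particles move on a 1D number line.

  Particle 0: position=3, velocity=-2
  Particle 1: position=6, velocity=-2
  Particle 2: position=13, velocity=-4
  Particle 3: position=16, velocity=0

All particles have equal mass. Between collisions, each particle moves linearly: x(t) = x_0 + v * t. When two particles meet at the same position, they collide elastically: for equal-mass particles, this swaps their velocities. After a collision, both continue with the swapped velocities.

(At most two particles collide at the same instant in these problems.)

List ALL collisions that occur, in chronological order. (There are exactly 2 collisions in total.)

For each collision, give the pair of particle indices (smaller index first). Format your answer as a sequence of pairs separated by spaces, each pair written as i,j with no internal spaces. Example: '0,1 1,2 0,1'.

Answer: 1,2 0,1

Derivation:
Collision at t=7/2: particles 1 and 2 swap velocities; positions: p0=-4 p1=-1 p2=-1 p3=16; velocities now: v0=-2 v1=-4 v2=-2 v3=0
Collision at t=5: particles 0 and 1 swap velocities; positions: p0=-7 p1=-7 p2=-4 p3=16; velocities now: v0=-4 v1=-2 v2=-2 v3=0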